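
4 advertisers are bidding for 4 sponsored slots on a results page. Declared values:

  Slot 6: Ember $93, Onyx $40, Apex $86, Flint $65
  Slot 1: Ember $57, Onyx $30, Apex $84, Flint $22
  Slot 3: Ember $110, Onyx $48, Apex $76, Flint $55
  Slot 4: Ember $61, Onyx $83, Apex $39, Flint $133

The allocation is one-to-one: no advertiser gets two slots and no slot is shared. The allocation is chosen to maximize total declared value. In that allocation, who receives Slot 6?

Onyx receives Slot 6.

This is the linear assignment problem.
Optimal: Ember→Slot 3 ($110), Onyx→Slot 6 ($40), Apex→Slot 1 ($84), Flint→Slot 4 ($133) — total 110+40+84+133 = $367.
Swapping Ember↔Onyx (Ember→Slot 6 $93, Onyx→Slot 3 $48) loses 9.
Onyx's own top slot is Slot 4 ($83), but forcing Onyx→Slot 4 and reassigning the rest optimally gives only $342 — worse by 25.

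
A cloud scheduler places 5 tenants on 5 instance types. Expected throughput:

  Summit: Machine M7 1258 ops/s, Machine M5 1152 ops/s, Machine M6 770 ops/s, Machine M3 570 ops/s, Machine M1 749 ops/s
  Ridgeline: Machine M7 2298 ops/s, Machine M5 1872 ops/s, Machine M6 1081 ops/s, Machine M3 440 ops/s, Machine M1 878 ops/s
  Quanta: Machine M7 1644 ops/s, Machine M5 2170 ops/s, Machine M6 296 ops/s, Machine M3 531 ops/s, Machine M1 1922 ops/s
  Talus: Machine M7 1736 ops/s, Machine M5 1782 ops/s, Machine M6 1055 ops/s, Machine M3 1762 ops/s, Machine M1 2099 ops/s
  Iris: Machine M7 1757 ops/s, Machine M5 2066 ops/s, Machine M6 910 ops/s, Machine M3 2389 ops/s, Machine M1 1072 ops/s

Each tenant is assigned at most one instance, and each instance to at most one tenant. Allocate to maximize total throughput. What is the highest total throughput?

Maximum total: 9726 ops/s

Optimal: Summit→Machine M6 (770 ops/s), Ridgeline→Machine M7 (2298 ops/s), Quanta→Machine M5 (2170 ops/s), Talus→Machine M1 (2099 ops/s), Iris→Machine M3 (2389 ops/s) — total 770+2298+2170+2099+2389 = 9726 ops/s.
Row-greedy (each tenant in turn takes its best remaining instance) gives 7724 ops/s, worse by 2002.
Every other assignment is strictly worse.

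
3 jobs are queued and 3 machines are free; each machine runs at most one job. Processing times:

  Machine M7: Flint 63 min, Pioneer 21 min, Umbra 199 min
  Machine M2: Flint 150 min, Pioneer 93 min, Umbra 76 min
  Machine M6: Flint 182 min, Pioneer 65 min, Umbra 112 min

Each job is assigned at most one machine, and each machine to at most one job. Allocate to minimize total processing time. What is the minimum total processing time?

Minimum total: 204 min

Optimal: Flint→Machine M7 (63 min), Pioneer→Machine M6 (65 min), Umbra→Machine M2 (76 min) — total 63+65+76 = 204 min.
Column-greedy (each machine in turn goes to its cheapest remaining job) gives 279 min, worse by 75.
Next-best assignment: Flint→Machine M7, Pioneer→Machine M2, Umbra→Machine M6 = 268 min.
Swapping Umbra↔Flint (Umbra→Machine M7 199 min, Flint→Machine M2 150 min) adds 210.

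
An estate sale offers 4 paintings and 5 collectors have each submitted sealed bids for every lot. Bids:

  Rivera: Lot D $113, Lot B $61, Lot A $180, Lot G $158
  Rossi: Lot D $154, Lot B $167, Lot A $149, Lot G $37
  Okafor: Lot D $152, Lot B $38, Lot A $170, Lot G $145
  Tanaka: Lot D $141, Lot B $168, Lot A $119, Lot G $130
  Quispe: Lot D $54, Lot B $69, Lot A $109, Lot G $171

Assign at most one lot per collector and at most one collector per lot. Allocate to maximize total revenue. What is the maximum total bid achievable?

Max total: $673

This is a one-to-one assignment (maximum-weight bipartite matching).
Optimal: Rossi→Lot D ($154), Tanaka→Lot B ($168), Rivera→Lot A ($180), Quispe→Lot G ($171) — total 154+168+180+171 = $673.
Row-greedy (each collector in turn takes its best remaining lot) gives $629, worse by 44.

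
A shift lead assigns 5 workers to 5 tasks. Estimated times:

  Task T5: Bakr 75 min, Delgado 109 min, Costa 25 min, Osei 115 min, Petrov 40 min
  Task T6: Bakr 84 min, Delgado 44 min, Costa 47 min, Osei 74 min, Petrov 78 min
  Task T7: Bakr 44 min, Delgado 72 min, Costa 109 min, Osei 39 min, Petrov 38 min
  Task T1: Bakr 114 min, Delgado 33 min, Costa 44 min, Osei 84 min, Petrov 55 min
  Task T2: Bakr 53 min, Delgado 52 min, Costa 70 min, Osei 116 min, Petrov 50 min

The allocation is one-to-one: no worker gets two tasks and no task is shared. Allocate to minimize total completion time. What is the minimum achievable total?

Minimum total: 212 min

Treat this as an assignment problem: match each worker to one task.
Optimal: Bakr→Task T2 (53 min), Delgado→Task T1 (33 min), Costa→Task T6 (47 min), Osei→Task T7 (39 min), Petrov→Task T5 (40 min) — total 53+33+47+39+40 = 212 min.
Column-greedy (each task in turn goes to its cheapest remaining worker) gives 244 min, worse by 32.
Swapping Bakr↔Delgado (Bakr→Task T1 114 min, Delgado→Task T2 52 min) adds 80.
Every other assignment is strictly worse.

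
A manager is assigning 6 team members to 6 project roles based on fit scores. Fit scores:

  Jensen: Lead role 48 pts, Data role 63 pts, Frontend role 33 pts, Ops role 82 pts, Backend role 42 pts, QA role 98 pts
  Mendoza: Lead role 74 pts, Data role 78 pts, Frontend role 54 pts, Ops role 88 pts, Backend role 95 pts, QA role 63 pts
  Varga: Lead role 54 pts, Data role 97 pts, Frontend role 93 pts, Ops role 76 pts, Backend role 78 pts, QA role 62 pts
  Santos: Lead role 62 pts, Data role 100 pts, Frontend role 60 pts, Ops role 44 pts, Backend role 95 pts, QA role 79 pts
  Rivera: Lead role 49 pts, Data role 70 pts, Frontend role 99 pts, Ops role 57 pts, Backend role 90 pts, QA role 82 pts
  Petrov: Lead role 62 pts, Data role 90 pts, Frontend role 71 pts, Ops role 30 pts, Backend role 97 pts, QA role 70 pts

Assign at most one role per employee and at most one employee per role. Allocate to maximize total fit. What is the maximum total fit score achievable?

Maximum total: 544 pts

Optimal: Jensen→QA role (98 pts), Mendoza→Lead role (74 pts), Varga→Ops role (76 pts), Santos→Data role (100 pts), Rivera→Frontend role (99 pts), Petrov→Backend role (97 pts) — total 98+74+76+100+99+97 = 544 pts.
Row-greedy (each employee in turn takes its best remaining role) gives 481 pts, worse by 63.
Swapping Varga↔Santos (Varga→Data role 97 pts, Santos→Ops role 44 pts) loses 35.
Every other assignment is strictly worse.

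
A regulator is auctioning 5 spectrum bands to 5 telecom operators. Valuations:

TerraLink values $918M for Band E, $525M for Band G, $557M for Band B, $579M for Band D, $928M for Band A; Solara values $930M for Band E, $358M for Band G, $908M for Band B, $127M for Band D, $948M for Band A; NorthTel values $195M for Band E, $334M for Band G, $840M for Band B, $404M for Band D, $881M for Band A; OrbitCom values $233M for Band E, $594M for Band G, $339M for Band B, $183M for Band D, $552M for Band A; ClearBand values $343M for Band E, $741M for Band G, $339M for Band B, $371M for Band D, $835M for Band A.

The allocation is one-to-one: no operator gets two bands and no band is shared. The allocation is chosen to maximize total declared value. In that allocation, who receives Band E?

This is a one-to-one assignment (maximum-weight bipartite matching).
Optimal: TerraLink→Band D ($579M), Solara→Band E ($930M), NorthTel→Band B ($840M), OrbitCom→Band G ($594M), ClearBand→Band A ($835M) — total 579+930+840+594+835 = $3778M.
Max-entry greedy (repeatedly take the single best remaining cell) gives $3630M, worse by 148.
Checked against all permutations: $3778M is optimal.
Solara's own top band is Band A ($948M), but forcing Solara→Band A and reassigning the rest optimally gives only $3671M — worse by 107.

Solara receives Band E.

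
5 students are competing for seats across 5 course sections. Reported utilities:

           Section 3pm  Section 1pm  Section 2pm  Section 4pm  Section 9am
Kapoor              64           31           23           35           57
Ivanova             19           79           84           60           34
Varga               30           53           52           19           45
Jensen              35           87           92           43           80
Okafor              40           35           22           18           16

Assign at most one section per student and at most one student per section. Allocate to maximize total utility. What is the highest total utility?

Treat this as an assignment problem: match each student to one section.
Optimal: Kapoor→Section 9am (57 points), Ivanova→Section 4pm (60 points), Varga→Section 1pm (53 points), Jensen→Section 2pm (92 points), Okafor→Section 3pm (40 points) — total 57+60+53+92+40 = 302 points.
Column-greedy (each section in turn goes to its best remaining student) gives 270 points, worse by 32.
Swapping Okafor↔Ivanova (Okafor→Section 4pm 18 points, Ivanova→Section 3pm 19 points) loses 63.

Maximum total: 302 points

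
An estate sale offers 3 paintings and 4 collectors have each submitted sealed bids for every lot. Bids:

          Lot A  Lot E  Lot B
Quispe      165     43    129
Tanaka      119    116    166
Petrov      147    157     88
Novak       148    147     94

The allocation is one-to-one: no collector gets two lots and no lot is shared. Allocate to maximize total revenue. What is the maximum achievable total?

Optimal: Quispe→Lot A ($165), Petrov→Lot E ($157), Tanaka→Lot B ($166) — total 165+157+166 = $488.
Next-best assignment: Quispe→Lot A, Novak→Lot E, Tanaka→Lot B = $478.

Max total: $488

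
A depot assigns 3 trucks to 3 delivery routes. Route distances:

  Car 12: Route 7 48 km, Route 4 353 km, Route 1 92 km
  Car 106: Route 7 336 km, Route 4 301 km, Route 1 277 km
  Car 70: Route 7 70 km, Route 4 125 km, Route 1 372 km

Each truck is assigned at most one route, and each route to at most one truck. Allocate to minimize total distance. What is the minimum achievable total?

Min total: 450 km

This is a one-to-one assignment (minimum-cost bipartite matching).
Optimal: Car 12→Route 7 (48 km), Car 106→Route 1 (277 km), Car 70→Route 4 (125 km) — total 48+277+125 = 450 km.
Swapping Car 106↔Car 12 (Car 106→Route 7 336 km, Car 12→Route 1 92 km) adds 103.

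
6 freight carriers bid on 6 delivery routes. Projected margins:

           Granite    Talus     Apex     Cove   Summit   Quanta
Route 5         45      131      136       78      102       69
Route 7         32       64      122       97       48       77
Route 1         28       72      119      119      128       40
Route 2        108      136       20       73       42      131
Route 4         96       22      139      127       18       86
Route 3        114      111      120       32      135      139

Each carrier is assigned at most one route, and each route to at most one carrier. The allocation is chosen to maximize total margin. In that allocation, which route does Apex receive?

Apex receives Route 7.

Optimal: Granite→Route 2 ($108k), Talus→Route 5 ($131k), Apex→Route 7 ($122k), Cove→Route 4 ($127k), Summit→Route 1 ($128k), Quanta→Route 3 ($139k) — total 108+131+122+127+128+139 = $755k.
Column-greedy (each route in turn goes to its best remaining carrier) gives $732k, worse by 23.
Every other assignment is strictly worse.
Apex's own top route is Route 4 ($139k), but forcing Apex→Route 4 and reassigning the rest optimally gives only $742k — worse by 13.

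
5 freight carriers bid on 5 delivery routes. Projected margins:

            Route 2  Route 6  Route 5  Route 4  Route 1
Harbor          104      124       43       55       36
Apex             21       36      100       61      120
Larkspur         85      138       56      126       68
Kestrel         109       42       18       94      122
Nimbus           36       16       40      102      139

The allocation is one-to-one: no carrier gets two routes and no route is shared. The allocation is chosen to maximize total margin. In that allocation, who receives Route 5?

Optimal: Harbor→Route 6 ($124k), Apex→Route 5 ($100k), Larkspur→Route 4 ($126k), Kestrel→Route 2 ($109k), Nimbus→Route 1 ($139k) — total 124+100+126+109+139 = $598k.
Max-entry greedy (repeatedly take the single best remaining cell) gives $541k, worse by 57.
No other one-to-one assignment exceeds $598k.
Apex's own top route is Route 1 ($120k), but forcing Apex→Route 1 and reassigning the rest optimally gives only $519k — worse by 79.

Apex receives Route 5.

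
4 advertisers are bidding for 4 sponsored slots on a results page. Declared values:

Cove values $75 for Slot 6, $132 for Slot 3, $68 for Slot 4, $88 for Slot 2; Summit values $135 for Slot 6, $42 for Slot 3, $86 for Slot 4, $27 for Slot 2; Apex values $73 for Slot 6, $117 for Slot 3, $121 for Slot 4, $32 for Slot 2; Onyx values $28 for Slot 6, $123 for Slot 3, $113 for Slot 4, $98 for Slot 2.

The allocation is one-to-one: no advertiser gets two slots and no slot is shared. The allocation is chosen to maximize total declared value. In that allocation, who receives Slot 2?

Optimal: Cove→Slot 3 ($132), Summit→Slot 6 ($135), Apex→Slot 4 ($121), Onyx→Slot 2 ($98) — total 132+135+121+98 = $486.
Next-best assignment: Cove→Slot 2, Summit→Slot 6, Apex→Slot 4, Onyx→Slot 3 = $467.
Swapping Onyx↔Apex (Onyx→Slot 4 $113, Apex→Slot 2 $32) loses 74.
Onyx's own top slot is Slot 3 ($123), but forcing Onyx→Slot 3 and reassigning the rest optimally gives only $467 — worse by 19.

Onyx receives Slot 2.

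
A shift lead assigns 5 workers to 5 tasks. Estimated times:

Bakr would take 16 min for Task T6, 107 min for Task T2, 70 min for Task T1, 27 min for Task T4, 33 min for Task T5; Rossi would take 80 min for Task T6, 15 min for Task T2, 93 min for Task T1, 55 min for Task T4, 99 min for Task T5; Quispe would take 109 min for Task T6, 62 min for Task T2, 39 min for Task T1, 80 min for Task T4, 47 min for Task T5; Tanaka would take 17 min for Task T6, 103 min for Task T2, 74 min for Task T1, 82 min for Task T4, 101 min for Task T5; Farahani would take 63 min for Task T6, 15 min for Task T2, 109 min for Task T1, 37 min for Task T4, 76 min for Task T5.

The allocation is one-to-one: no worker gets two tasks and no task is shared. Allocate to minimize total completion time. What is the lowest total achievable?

Minimum total: 141 min

Optimal: Bakr→Task T5 (33 min), Rossi→Task T2 (15 min), Quispe→Task T1 (39 min), Tanaka→Task T6 (17 min), Farahani→Task T4 (37 min) — total 33+15+39+17+37 = 141 min.
Column-greedy (each task in turn goes to its cheapest remaining worker) gives 208 min, worse by 67.
No other one-to-one assignment undercuts 141 min.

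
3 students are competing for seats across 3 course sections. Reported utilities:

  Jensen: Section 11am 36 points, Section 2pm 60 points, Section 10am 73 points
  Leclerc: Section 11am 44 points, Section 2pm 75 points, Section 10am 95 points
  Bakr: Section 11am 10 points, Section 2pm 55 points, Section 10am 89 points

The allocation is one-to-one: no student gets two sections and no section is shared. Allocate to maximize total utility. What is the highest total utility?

This is the linear assignment problem.
Optimal: Jensen→Section 11am (36 points), Leclerc→Section 2pm (75 points), Bakr→Section 10am (89 points) — total 36+75+89 = 200 points.
Column-greedy (each section in turn goes to its best remaining student) gives 193 points, worse by 7.
Swapping Leclerc↔Bakr (Leclerc→Section 10am 95 points, Bakr→Section 2pm 55 points) loses 14.
No other one-to-one assignment exceeds 200 points.

Maximum total: 200 points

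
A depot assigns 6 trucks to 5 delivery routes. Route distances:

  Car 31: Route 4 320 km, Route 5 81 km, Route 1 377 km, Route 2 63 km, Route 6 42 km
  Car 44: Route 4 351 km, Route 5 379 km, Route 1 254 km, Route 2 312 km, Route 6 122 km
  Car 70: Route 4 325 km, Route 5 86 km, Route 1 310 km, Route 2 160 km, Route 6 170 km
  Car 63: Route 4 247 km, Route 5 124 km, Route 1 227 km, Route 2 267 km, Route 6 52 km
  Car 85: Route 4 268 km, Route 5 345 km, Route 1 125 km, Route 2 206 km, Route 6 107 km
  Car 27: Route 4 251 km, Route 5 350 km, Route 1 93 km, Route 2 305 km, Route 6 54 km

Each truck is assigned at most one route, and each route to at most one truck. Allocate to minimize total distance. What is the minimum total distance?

Min total: 562 km

Optimal: Car 85→Route 4 (268 km), Car 70→Route 5 (86 km), Car 27→Route 1 (93 km), Car 31→Route 2 (63 km), Car 63→Route 6 (52 km) — total 268+86+93+63+52 = 562 km.
Row-greedy (each truck in turn takes its cheapest remaining route) gives 835 km, worse by 273.
Swapping Car 85↔Car 63 (Car 85→Route 6 107 km, Car 63→Route 4 247 km) adds 34.
Every other assignment is strictly worse.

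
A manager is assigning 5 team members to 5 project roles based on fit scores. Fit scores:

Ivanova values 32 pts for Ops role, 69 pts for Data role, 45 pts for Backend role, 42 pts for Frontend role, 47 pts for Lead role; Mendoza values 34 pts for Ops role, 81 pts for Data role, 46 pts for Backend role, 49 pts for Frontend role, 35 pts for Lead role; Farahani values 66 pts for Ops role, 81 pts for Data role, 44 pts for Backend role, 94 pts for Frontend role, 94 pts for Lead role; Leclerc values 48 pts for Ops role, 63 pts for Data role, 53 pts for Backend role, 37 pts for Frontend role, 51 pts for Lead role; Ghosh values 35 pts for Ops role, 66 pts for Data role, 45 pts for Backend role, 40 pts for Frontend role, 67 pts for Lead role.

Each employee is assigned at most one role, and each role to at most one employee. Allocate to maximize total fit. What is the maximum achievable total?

Max total: 335 pts

Optimal: Ivanova→Backend role (45 pts), Mendoza→Data role (81 pts), Farahani→Frontend role (94 pts), Leclerc→Ops role (48 pts), Ghosh→Lead role (67 pts) — total 45+81+94+48+67 = 335 pts.
Row-greedy (each employee in turn takes its best remaining role) gives 300 pts, worse by 35.
Next-best assignment: Ivanova→Ops role, Mendoza→Data role, Farahani→Frontend role, Leclerc→Backend role, Ghosh→Lead role = 327 pts.
Swapping Mendoza↔Leclerc (Mendoza→Ops role 34 pts, Leclerc→Data role 63 pts) loses 32.
Every other assignment is strictly worse.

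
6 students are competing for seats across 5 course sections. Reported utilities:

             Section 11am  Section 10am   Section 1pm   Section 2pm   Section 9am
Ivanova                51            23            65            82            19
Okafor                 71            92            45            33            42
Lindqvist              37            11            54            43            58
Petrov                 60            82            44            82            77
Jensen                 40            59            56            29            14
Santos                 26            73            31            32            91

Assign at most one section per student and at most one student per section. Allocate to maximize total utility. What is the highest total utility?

Treat this as an assignment problem: match each student to one section.
Optimal: Okafor→Section 11am (71 points), Petrov→Section 10am (82 points), Jensen→Section 1pm (56 points), Ivanova→Section 2pm (82 points), Santos→Section 9am (91 points) — total 71+82+56+82+91 = 382 points.
Row-greedy (each student in turn takes its best remaining section) gives 348 points, worse by 34.
Next-best assignment: Petrov→Section 11am, Okafor→Section 10am, Jensen→Section 1pm, Ivanova→Section 2pm, Santos→Section 9am = 381 points.
Swapping Jensen↔Petrov (Jensen→Section 10am 59 points, Petrov→Section 1pm 44 points) loses 35.

Maximum total: 382 points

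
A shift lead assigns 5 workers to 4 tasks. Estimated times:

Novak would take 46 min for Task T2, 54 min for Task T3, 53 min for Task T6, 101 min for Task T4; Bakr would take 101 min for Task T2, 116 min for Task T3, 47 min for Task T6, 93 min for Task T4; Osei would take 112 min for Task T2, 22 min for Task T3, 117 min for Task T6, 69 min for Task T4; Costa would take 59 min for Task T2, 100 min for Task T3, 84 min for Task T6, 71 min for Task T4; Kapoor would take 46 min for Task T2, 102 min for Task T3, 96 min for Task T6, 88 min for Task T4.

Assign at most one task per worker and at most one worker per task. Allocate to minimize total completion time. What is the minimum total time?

Optimal: Novak→Task T2 (46 min), Osei→Task T3 (22 min), Bakr→Task T6 (47 min), Costa→Task T4 (71 min) — total 46+22+47+71 = 186 min.
No other one-to-one assignment undercuts 186 min.

Minimum total: 186 min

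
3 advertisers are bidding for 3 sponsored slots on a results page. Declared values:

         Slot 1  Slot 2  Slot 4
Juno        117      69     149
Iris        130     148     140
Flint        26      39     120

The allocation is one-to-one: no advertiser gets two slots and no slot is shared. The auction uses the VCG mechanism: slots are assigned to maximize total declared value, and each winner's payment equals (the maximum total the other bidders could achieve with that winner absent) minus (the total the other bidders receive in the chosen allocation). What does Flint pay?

Flint pays $32.

Efficient allocation: Juno→Slot 1 ($117), Iris→Slot 2 ($148), Flint→Slot 4 ($120); total welfare W = $385.
Flint receives Slot 4 at value $120, so the others get W − 120 = $265.
Without Flint: best allocation of the remaining 2 bidders over all 3 slots is Juno→Slot 4 ($149), Iris→Slot 2 ($148), total $297.
VCG payment = (others' best without Flint) − (others' welfare with Flint) = 297 − 265 = $32.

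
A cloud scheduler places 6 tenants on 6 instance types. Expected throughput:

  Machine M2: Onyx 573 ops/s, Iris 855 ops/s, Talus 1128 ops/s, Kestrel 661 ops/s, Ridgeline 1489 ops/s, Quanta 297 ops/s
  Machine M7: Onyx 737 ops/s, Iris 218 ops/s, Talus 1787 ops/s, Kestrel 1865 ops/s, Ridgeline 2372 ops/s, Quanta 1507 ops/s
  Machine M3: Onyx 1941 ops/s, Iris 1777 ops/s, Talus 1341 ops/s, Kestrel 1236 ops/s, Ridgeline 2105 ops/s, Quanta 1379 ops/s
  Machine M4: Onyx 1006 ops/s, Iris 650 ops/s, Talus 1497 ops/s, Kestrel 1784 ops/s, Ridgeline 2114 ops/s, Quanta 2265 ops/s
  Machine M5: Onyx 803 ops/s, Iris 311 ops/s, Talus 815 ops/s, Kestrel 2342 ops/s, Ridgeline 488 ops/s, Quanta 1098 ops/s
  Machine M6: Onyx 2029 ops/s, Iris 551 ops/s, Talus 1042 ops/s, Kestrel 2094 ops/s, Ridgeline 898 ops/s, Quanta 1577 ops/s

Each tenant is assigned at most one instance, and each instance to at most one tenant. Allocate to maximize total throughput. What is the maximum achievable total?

Optimal: Onyx→Machine M6 (2029 ops/s), Iris→Machine M3 (1777 ops/s), Talus→Machine M2 (1128 ops/s), Kestrel→Machine M5 (2342 ops/s), Ridgeline→Machine M7 (2372 ops/s), Quanta→Machine M4 (2265 ops/s) — total 2029+1777+1128+2342+2372+2265 = 11913 ops/s.
Column-greedy (each instance in turn goes to its best remaining tenant) gives 8926 ops/s, worse by 2987.
Next-best assignment: Onyx→Machine M6, Iris→Machine M3, Talus→Machine M7, Kestrel→Machine M5, Ridgeline→Machine M2, Quanta→Machine M4 = 11689 ops/s.
Swapping Iris↔Quanta (Iris→Machine M4 650 ops/s, Quanta→Machine M3 1379 ops/s) loses 2013.
No other one-to-one assignment exceeds 11913 ops/s.

Maximum total: 11913 ops/s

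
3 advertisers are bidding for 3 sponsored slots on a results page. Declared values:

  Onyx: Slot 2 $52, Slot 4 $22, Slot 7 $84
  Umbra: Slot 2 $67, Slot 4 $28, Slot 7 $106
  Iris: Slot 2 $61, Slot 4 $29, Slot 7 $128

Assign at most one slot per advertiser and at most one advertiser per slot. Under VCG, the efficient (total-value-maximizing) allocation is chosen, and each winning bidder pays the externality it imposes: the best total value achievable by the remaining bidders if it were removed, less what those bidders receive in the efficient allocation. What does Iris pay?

Iris pays $69.

Efficient allocation: Onyx→Slot 4 ($22), Umbra→Slot 2 ($67), Iris→Slot 7 ($128); total welfare W = $217.
Iris receives Slot 7 at value $128, so the others get W − 128 = $89.
Without Iris: best allocation of the remaining 2 bidders over all 3 slots is Onyx→Slot 2 ($52), Umbra→Slot 7 ($106), total $158.
VCG payment = (others' best without Iris) − (others' welfare with Iris) = 158 − 89 = $69.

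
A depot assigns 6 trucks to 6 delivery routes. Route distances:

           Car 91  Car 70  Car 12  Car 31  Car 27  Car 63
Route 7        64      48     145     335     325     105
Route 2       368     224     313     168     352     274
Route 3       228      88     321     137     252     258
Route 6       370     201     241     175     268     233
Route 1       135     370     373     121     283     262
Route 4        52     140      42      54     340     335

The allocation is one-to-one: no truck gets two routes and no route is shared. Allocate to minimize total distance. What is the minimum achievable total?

Min total: 806 km

Optimal: Car 91→Route 1 (135 km), Car 70→Route 3 (88 km), Car 12→Route 4 (42 km), Car 31→Route 2 (168 km), Car 27→Route 6 (268 km), Car 63→Route 7 (105 km) — total 135+88+42+168+268+105 = 806 km.
Row-greedy (each truck in turn takes its cheapest remaining route) gives 988 km, worse by 182.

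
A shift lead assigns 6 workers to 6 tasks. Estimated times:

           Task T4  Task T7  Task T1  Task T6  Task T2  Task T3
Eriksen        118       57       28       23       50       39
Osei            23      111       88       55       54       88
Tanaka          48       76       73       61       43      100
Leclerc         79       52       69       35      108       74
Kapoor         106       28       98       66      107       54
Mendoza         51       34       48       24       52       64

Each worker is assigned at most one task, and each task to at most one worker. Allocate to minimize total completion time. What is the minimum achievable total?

This is the linear assignment problem.
Optimal: Eriksen→Task T3 (39 min), Osei→Task T4 (23 min), Tanaka→Task T2 (43 min), Leclerc→Task T6 (35 min), Kapoor→Task T7 (28 min), Mendoza→Task T1 (48 min) — total 39+23+43+35+28+48 = 216 min.
Min-entry greedy (repeatedly take the single cheapest remaining cell) gives 239 min, worse by 23.
Next-best assignment: Eriksen→Task T1, Osei→Task T4, Tanaka→Task T2, Leclerc→Task T6, Kapoor→Task T3, Mendoza→Task T7 = 217 min.
Every other assignment is strictly worse.

Minimum total: 216 min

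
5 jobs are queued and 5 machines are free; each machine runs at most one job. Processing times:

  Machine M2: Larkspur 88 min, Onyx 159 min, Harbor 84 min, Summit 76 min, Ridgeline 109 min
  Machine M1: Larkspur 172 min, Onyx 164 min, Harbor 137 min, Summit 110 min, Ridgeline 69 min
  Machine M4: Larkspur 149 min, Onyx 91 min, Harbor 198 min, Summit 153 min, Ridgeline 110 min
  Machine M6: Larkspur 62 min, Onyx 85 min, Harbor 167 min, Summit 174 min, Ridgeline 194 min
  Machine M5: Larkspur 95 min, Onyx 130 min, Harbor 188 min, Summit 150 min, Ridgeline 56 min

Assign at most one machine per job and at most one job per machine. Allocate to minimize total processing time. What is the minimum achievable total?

Min total: 403 min

Optimal: Larkspur→Machine M6 (62 min), Onyx→Machine M4 (91 min), Harbor→Machine M2 (84 min), Summit→Machine M1 (110 min), Ridgeline→Machine M5 (56 min) — total 62+91+84+110+56 = 403 min.
Column-greedy (each machine in turn goes to its cheapest remaining job) gives 486 min, worse by 83.
Next-best assignment: Larkspur→Machine M6, Onyx→Machine M4, Harbor→Machine M1, Summit→Machine M2, Ridgeline→Machine M5 = 422 min.
Checked against all permutations: 403 min is optimal.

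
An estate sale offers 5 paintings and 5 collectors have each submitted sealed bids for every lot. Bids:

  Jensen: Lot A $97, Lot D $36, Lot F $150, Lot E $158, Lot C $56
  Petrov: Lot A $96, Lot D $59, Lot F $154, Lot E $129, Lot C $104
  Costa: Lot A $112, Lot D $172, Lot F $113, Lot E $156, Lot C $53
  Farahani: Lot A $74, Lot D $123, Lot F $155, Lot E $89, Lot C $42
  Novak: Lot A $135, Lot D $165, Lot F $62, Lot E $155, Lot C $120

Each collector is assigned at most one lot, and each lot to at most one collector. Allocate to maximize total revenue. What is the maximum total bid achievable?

Max total: $724

Treat this as an assignment problem: match each collector to one lot.
Optimal: Jensen→Lot E ($158), Petrov→Lot C ($104), Costa→Lot D ($172), Farahani→Lot F ($155), Novak→Lot A ($135) — total 158+104+172+155+135 = $724.
Row-greedy (each collector in turn takes its best remaining lot) gives $678, worse by 46.
Every other assignment is strictly worse.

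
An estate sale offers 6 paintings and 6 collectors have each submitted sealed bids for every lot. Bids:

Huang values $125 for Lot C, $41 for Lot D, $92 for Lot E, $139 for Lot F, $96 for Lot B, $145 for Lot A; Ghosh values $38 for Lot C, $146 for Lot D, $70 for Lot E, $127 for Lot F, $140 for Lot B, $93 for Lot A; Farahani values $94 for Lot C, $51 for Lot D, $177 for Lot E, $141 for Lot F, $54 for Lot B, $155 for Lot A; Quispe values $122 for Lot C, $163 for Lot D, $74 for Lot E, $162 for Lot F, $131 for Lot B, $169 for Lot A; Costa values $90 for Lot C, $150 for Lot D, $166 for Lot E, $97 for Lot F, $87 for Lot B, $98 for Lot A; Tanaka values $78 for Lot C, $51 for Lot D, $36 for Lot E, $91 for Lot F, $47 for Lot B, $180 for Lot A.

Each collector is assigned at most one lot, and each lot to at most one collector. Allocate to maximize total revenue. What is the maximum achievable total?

This is a one-to-one assignment (maximum-weight bipartite matching).
Optimal: Huang→Lot C ($125), Ghosh→Lot B ($140), Farahani→Lot E ($177), Quispe→Lot F ($162), Costa→Lot D ($150), Tanaka→Lot A ($180) — total 125+140+177+162+150+180 = $934.
Max-entry greedy (repeatedly take the single best remaining cell) gives $889, worse by 45.
Next-best assignment: Huang→Lot C, Ghosh→Lot B, Farahani→Lot F, Quispe→Lot D, Costa→Lot E, Tanaka→Lot A = $915.

Max total: $934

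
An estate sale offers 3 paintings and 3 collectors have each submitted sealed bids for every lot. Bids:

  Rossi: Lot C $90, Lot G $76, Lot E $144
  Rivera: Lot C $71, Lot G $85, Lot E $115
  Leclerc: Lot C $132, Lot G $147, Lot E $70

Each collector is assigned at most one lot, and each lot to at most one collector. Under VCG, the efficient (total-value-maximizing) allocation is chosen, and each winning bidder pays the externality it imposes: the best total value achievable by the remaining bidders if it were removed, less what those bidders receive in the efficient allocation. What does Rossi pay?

Efficient allocation: Rossi→Lot E ($144), Rivera→Lot C ($71), Leclerc→Lot G ($147); total welfare W = $362.
Rossi receives Lot E at value $144, so the others get W − 144 = $218.
Without Rossi: best allocation of the remaining 2 bidders over all 3 lots is Rivera→Lot E ($115), Leclerc→Lot G ($147), total $262.
VCG payment = (others' best without Rossi) − (others' welfare with Rossi) = 262 − 218 = $44.

Rossi pays $44.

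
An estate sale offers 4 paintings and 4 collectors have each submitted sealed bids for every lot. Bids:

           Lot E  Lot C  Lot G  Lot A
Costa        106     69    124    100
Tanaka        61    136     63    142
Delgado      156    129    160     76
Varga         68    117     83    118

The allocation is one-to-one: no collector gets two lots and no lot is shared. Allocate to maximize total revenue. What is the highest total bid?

Optimal: Costa→Lot G ($124), Tanaka→Lot A ($142), Delgado→Lot E ($156), Varga→Lot C ($117) — total 124+142+156+117 = $539.
Column-greedy (each lot in turn goes to its best remaining collector) gives $534, worse by 5.
No other one-to-one assignment exceeds $539.

Maximum total: $539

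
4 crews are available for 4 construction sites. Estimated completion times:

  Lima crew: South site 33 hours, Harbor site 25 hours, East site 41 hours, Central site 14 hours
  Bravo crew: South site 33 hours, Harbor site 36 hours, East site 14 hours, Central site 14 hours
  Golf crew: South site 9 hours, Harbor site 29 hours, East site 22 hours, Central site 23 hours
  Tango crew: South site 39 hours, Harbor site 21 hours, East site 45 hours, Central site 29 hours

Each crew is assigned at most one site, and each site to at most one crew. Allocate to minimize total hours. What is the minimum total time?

Min total: 58 hours

Optimal: Lima crew→Central site (14 hours), Bravo crew→East site (14 hours), Golf crew→South site (9 hours), Tango crew→Harbor site (21 hours) — total 14+14+9+21 = 58 hours.
Next-best assignment: Lima crew→Harbor site, Bravo crew→East site, Golf crew→South site, Tango crew→Central site = 77 hours.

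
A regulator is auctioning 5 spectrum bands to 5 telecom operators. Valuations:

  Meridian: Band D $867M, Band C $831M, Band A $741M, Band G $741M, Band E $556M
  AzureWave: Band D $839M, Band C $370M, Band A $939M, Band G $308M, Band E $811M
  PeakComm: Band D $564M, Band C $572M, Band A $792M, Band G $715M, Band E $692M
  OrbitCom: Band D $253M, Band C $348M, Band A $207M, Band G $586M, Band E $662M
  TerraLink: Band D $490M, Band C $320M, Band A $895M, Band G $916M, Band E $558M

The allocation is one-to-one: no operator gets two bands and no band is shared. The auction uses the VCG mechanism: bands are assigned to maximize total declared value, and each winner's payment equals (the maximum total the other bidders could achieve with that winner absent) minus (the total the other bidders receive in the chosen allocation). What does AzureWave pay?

AzureWave pays $36M.

Efficient allocation: Meridian→Band C ($831M), AzureWave→Band D ($839M), PeakComm→Band A ($792M), OrbitCom→Band E ($662M), TerraLink→Band G ($916M); total welfare W = $4040M.
AzureWave receives Band D at value $839M, so the others get W − 839 = $3201M.
Without AzureWave: best allocation of the remaining 4 bidders over all 5 bands is Meridian→Band D ($867M), PeakComm→Band A ($792M), OrbitCom→Band E ($662M), TerraLink→Band G ($916M), total $3237M.
VCG payment = (others' best without AzureWave) − (others' welfare with AzureWave) = 3237 − 3201 = $36M.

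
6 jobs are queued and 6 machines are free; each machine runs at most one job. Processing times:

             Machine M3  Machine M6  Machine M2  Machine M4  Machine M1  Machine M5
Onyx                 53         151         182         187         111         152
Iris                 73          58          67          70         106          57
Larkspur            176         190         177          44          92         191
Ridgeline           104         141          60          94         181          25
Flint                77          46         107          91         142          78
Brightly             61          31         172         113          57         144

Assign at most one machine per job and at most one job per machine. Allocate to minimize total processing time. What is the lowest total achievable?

Minimum total: 292 min

Optimal: Onyx→Machine M3 (53 min), Iris→Machine M2 (67 min), Larkspur→Machine M4 (44 min), Ridgeline→Machine M5 (25 min), Flint→Machine M6 (46 min), Brightly→Machine M1 (57 min) — total 53+67+44+25+46+57 = 292 min.
Row-greedy (each job in turn takes its cheapest remaining machine) gives 317 min, worse by 25.
Every other assignment is strictly worse.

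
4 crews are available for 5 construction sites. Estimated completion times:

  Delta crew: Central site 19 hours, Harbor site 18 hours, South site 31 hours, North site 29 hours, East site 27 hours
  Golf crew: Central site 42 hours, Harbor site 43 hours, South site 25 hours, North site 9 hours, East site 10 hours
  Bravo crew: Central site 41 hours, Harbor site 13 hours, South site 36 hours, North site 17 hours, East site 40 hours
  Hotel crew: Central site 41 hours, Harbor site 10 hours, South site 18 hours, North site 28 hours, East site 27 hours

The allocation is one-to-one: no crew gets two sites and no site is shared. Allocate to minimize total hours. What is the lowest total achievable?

Optimal: Delta crew→Central site (19 hours), Golf crew→East site (10 hours), Bravo crew→North site (17 hours), Hotel crew→Harbor site (10 hours) — total 19+10+17+10 = 56 hours.
Column-greedy (each site in turn goes to its cheapest remaining crew) gives 71 hours, worse by 15.
Swapping Hotel crew↔Golf crew (Hotel crew→East site 27 hours, Golf crew→Harbor site 43 hours) adds 50.

Minimum total: 56 hours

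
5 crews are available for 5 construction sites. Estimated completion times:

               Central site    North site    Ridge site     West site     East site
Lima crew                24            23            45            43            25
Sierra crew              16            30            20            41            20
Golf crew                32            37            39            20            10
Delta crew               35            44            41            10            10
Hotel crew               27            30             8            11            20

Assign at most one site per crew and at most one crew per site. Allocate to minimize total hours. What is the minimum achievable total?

Min total: 67 hours

This is the linear assignment problem.
Optimal: Lima crew→North site (23 hours), Sierra crew→Central site (16 hours), Golf crew→East site (10 hours), Delta crew→West site (10 hours), Hotel crew→Ridge site (8 hours) — total 23+16+10+10+8 = 67 hours.
Next-best assignment: Lima crew→North site, Sierra crew→Central site, Golf crew→West site, Delta crew→East site, Hotel crew→Ridge site = 77 hours.
Checked against all permutations: 67 hours is optimal.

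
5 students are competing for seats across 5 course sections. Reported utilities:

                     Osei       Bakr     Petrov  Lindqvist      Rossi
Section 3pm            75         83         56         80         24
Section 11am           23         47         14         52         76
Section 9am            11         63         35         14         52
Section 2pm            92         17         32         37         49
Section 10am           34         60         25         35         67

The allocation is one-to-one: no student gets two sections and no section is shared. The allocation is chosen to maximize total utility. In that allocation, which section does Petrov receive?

Optimal: Osei→Section 2pm (92 points), Bakr→Section 10am (60 points), Petrov→Section 9am (35 points), Lindqvist→Section 3pm (80 points), Rossi→Section 11am (76 points) — total 92+60+35+80+76 = 343 points.
Max-entry greedy (repeatedly take the single best remaining cell) gives 321 points, worse by 22.
Next-best assignment: Osei→Section 2pm, Bakr→Section 9am, Petrov→Section 10am, Lindqvist→Section 3pm, Rossi→Section 11am = 336 points.
Every other assignment is strictly worse.
Petrov's own top section is Section 3pm (56 points), but forcing Petrov→Section 3pm and reassigning the rest optimally gives only 330 points — worse by 13.

Petrov receives Section 9am.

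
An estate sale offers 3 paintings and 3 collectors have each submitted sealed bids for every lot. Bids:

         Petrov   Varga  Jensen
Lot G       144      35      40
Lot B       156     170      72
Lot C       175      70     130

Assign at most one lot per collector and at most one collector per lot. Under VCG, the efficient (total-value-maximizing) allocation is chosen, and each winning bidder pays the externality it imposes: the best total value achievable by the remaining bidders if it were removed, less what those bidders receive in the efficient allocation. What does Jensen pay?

Jensen pays $31.

Efficient allocation: Petrov→Lot G ($144), Varga→Lot B ($170), Jensen→Lot C ($130); total welfare W = $444.
Jensen receives Lot C at value $130, so the others get W − 130 = $314.
Without Jensen: best allocation of the remaining 2 bidders over all 3 lots is Petrov→Lot C ($175), Varga→Lot B ($170), total $345.
VCG payment = (others' best without Jensen) − (others' welfare with Jensen) = 345 − 314 = $31.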